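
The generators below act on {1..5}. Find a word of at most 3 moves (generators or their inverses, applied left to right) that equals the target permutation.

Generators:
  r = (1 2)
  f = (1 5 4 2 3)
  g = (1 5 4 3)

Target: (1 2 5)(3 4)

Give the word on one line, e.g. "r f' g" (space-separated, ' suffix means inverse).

f g f

  after f: (1 5 4 2 3)
  after g: (1 4 2)(3 5)
  after f: (1 2 5)(3 4)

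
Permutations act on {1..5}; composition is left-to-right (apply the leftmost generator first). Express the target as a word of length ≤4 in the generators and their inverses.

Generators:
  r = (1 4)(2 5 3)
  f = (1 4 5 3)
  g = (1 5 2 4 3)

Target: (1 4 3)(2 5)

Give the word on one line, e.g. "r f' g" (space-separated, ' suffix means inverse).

f' g'

  after f': (1 3 5 4)
  after g': (1 4 3)(2 5)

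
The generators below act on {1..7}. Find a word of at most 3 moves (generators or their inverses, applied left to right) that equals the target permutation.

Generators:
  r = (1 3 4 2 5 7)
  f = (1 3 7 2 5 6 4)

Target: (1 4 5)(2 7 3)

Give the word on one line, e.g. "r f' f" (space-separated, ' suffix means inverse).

r r

  after r: (1 3 4 2 5 7)
  after r: (1 4 5)(2 7 3)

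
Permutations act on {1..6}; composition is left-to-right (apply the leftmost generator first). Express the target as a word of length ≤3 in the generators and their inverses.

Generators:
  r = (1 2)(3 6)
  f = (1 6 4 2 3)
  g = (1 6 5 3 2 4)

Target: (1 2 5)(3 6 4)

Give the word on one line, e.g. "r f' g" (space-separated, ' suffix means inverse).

g' g'

  after g': (1 4 2 3 5 6)
  after g': (1 2 5)(3 6 4)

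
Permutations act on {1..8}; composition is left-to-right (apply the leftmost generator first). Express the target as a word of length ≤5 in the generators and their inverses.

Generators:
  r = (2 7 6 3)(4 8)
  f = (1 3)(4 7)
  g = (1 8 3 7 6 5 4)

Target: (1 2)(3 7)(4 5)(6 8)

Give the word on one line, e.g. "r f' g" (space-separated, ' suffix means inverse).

  after f': (1 3)(4 7)
  after r: (1 2 7 8 4 6 3)
  after f': (1 2 4 6)(7 8)
  after g: (1 2)(3 7)(4 5)(6 8)

f' r f' g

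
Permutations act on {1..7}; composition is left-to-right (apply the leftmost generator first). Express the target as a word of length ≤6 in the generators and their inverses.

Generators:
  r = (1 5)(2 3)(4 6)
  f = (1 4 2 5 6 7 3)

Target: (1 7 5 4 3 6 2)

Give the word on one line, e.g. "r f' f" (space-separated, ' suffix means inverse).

  after f': (1 3 7 6 5 2 4)
  after f': (1 7 5 4 3 6 2)
  after r': (1 7)(2 5 6 3 4)
  after r': (1 7 5 4 3 6 2)

f' f' r' r'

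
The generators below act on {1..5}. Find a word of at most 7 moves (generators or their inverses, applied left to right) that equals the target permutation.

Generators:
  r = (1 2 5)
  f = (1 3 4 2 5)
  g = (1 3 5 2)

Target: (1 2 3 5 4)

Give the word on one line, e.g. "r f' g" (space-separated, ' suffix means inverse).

  after g': (1 2 5 3)
  after r': (3 5)
  after f: (1 3)(2 5 4)
  after g': (2 3)(4 5)
  after r: (1 2 3 5 4)

g' r' f g' r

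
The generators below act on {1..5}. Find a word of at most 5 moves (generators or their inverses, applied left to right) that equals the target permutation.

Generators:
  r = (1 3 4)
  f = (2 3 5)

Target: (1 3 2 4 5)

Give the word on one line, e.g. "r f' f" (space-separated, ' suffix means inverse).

f r' f r r

  after f: (2 3 5)
  after r': (1 4 3 5 2)
  after f: (1 4 5 3 2)
  after r: (2 3)(4 5)
  after r: (1 3 2 4 5)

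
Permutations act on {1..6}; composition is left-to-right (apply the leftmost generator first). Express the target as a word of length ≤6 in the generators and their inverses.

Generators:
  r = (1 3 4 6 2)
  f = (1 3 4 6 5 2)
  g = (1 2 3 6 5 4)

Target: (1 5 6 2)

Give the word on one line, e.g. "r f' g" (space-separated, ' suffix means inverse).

  after g: (1 2 3 6 5 4)
  after g: (1 3 5)(2 6 4)
  after f': (2 4 5)(3 6)
  after f': (1 2 3 4 6)
  after f': (1 5 6 2)

g g f' f' f'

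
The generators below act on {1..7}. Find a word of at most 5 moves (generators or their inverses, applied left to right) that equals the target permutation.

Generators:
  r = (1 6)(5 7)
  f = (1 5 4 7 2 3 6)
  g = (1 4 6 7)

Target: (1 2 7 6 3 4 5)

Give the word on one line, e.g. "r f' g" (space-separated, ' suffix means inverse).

g f f g

  after g: (1 4 6 7)
  after f: (1 7 5 4)(2 3 6)
  after f: (1 2 6 3)(4 5 7)
  after g: (1 2 7 6 3 4 5)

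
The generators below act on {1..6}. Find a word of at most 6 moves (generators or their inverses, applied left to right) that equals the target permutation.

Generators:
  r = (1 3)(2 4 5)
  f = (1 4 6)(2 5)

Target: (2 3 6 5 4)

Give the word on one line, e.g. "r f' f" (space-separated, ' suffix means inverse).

r f f r

  after r: (1 3)(2 4 5)
  after f: (1 3 4 2 6)
  after f: (1 3 6 4 5 2)
  after r: (2 3 6 5 4)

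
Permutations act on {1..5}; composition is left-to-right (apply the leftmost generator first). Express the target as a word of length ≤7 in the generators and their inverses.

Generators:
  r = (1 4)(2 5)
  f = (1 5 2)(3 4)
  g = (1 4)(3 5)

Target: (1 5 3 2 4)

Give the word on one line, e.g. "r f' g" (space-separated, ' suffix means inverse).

  after g': (1 4)(3 5)
  after r: (2 5 3)
  after f: (1 5 4 3)
  after f: (1 2)(3 5)
  after r': (1 5 3 2 4)

g' r f f r'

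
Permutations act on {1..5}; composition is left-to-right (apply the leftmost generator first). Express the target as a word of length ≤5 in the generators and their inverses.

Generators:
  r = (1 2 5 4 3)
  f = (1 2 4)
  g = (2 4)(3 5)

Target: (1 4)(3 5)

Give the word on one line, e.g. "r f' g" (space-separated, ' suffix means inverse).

  after f': (1 4 2)
  after r: (1 3)(4 5)
  after g: (1 5 2 4 3)
  after f: (1 5 4 3 2)
  after r: (1 4)(3 5)

f' r g f r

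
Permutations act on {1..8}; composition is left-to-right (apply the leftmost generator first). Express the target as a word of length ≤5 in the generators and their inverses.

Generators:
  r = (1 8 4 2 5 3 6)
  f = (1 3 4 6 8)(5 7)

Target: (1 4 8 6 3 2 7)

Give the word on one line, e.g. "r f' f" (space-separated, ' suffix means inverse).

  after f: (1 3 4 6 8)(5 7)
  after r: (1 6 4)(2 5 7 3)
  after f': (1 4 8 6 3 2 7)

f r f'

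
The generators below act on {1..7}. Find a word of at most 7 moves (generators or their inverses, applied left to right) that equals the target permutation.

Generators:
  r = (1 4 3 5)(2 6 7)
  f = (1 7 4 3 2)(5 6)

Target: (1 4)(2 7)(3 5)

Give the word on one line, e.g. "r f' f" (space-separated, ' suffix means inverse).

f' r f' r' r'

  after f': (1 2 3 4 7)(5 6)
  after r: (1 6)(2 5 7 4)
  after f': (1 5)(2 6)(3 4)
  after r': (1 3)(6 7)
  after r': (1 4)(2 7)(3 5)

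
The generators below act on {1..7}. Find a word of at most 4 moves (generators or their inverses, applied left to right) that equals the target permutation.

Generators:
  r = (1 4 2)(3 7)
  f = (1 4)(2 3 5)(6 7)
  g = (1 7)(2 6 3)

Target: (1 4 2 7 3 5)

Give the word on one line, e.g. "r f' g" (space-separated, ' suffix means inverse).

  after f': (1 4)(2 5 3)(6 7)
  after f': (2 3 5)
  after r: (1 4 2 7 3 5)

f' f' r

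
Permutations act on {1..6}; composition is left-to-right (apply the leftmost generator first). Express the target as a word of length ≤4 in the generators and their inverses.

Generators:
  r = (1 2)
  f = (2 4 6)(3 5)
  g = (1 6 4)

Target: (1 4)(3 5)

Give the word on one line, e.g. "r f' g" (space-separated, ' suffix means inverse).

f f r' f

  after f: (2 4 6)(3 5)
  after f: (2 6 4)
  after r': (1 2 6 4)
  after f: (1 4)(3 5)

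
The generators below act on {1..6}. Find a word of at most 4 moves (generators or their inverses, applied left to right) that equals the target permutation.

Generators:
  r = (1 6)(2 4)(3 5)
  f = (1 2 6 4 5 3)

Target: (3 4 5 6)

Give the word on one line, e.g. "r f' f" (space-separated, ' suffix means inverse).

  after f: (1 2 6 4 5 3)
  after f: (1 6 5)(2 4 3)
  after r: (3 4 5 6)

f f r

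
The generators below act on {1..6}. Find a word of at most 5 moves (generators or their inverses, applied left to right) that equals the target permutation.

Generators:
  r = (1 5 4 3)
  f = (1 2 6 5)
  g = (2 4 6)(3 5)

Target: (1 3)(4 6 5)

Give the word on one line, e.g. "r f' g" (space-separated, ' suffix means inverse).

  after r': (1 3 4 5)
  after f': (1 3 4 6 2)
  after g: (1 5 3 6 4 2)
  after f: (3 5)(4 6)
  after r': (1 3)(4 6 5)

r' f' g f r'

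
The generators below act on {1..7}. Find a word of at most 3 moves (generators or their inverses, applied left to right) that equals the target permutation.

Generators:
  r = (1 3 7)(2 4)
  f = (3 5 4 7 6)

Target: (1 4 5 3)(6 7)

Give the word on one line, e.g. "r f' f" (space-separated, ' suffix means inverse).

r r f'

  after r: (1 3 7)(2 4)
  after r: (1 7 3)
  after f': (1 4 5 3)(6 7)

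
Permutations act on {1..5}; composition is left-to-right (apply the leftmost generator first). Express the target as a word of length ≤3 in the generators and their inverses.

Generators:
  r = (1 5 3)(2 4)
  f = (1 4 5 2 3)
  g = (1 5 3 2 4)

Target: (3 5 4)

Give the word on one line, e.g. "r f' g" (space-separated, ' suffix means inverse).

  after f: (1 4 5 2 3)
  after g: (3 5 4)

f g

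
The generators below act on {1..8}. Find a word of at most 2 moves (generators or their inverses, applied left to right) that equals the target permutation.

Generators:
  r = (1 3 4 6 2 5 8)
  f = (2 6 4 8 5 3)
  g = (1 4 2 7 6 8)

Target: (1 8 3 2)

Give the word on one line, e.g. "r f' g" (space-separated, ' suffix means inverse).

f' r'

  after f': (2 3 5 8 4 6)
  after r': (1 8 3 2)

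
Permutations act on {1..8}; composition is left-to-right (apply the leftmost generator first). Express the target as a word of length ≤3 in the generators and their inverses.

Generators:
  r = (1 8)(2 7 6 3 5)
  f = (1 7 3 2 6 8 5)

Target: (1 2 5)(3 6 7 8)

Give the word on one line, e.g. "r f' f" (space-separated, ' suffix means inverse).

  after f': (1 5 8 6 2 3 7)
  after r: (1 2 5)(3 6 7 8)

f' r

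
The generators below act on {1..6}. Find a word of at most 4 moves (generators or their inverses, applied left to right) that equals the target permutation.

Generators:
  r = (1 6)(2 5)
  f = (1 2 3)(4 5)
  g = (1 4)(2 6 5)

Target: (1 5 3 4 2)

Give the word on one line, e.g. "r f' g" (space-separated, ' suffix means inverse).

  after r': (1 6)(2 5)
  after f: (1 6 2 4 5 3)
  after g: (1 5 3 4 2)

r' f g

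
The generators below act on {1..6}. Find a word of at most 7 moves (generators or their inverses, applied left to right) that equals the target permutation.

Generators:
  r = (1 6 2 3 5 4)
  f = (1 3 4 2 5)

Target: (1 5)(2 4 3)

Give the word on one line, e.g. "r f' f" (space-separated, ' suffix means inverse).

  after f: (1 3 4 2 5)
  after r: (1 5 6 2 4 3)
  after r: (1 4 5 2)(3 6)
  after f': (1 3 6)(2 5 4)
  after r: (1 5)(2 4 3)

f r r f' r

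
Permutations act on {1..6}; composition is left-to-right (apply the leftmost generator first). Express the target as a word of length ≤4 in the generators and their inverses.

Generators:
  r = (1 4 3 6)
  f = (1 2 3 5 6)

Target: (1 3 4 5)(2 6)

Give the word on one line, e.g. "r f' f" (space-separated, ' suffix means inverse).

r f r

  after r: (1 4 3 6)
  after f: (1 4 5 6 2 3)
  after r: (1 3 4 5)(2 6)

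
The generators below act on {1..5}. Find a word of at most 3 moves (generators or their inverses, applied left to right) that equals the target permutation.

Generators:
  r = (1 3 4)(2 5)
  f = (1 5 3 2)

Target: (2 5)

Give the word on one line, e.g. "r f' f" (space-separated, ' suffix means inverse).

  after r': (1 4 3)(2 5)
  after r': (1 3 4)
  after r': (2 5)

r' r' r'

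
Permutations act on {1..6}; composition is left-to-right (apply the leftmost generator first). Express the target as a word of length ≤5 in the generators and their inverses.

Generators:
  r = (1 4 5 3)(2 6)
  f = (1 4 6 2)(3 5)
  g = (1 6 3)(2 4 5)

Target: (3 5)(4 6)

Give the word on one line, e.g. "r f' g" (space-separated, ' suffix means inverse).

f' g r g f

  after f': (1 2 6 4)(3 5)
  after g: (1 4 6 5)(2 3)
  after r: (1 5 4 2)(3 6)
  after g: (1 2 6)
  after f: (3 5)(4 6)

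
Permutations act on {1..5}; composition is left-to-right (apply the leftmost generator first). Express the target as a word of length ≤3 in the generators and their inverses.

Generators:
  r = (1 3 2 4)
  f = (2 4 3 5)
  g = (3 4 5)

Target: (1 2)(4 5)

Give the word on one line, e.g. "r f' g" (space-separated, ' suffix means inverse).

  after r': (1 4 2 3)
  after r': (1 2)(3 4)
  after g': (1 2)(4 5)

r' r' g'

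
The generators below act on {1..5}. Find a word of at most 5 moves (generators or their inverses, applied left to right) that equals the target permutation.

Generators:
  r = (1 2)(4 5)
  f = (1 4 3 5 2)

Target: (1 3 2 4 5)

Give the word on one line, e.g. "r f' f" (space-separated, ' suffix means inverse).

f' r r f' f'

  after f': (1 2 5 3 4)
  after r: (2 4)(3 5)
  after r: (1 2 5 3 4)
  after f': (1 5 4 2 3)
  after f': (1 3 2 4 5)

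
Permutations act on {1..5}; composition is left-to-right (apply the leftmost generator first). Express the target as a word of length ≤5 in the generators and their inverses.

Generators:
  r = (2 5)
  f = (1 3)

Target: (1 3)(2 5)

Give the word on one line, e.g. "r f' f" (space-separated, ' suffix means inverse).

  after r: (2 5)
  after f: (1 3)(2 5)
  after r: (1 3)
  after r: (1 3)(2 5)

r f r r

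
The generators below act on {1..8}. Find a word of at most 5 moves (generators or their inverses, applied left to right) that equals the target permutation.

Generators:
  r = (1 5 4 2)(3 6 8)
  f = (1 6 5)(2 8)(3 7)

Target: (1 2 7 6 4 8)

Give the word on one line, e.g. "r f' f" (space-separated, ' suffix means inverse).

  after f: (1 6 5)(2 8)(3 7)
  after r: (1 8)(2 3 7 6 4)
  after f': (1 2 7)(4 8 5 6)
  after f': (1 8 6 4 2 3 7 5)
  after f': (1 2 7 6 4 8)

f r f' f' f'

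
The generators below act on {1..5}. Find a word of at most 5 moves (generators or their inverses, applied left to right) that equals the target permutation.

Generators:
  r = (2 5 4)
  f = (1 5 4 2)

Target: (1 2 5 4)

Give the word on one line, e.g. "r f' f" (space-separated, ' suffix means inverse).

  after r: (2 5 4)
  after f: (1 5 2 4)
  after r': (1 2 5 4)

r f r'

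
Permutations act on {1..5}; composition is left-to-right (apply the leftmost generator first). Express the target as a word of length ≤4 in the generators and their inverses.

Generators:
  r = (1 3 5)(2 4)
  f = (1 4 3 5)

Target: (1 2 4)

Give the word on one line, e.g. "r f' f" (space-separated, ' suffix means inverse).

f r'

  after f: (1 4 3 5)
  after r': (1 2 4)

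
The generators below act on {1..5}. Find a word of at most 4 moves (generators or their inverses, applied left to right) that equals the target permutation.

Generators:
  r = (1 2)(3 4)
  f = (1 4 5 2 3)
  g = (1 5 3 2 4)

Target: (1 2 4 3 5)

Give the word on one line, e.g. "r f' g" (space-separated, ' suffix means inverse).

  after f: (1 4 5 2 3)
  after f: (1 5 3 4 2)
  after f: (1 2 4 3 5)

f f f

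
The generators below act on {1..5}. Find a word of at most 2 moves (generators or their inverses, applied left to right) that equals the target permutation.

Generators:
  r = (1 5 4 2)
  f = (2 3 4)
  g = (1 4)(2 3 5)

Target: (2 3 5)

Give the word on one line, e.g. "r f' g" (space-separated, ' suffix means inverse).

  after g': (1 4)(2 5 3)
  after g': (2 3 5)

g' g'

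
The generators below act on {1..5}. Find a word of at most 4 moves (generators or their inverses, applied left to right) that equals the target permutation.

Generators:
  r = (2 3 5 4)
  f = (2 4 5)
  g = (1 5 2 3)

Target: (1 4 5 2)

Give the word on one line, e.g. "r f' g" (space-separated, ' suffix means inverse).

g' g' r'

  after g': (1 3 2 5)
  after g': (1 2)(3 5)
  after r': (1 4 5 2)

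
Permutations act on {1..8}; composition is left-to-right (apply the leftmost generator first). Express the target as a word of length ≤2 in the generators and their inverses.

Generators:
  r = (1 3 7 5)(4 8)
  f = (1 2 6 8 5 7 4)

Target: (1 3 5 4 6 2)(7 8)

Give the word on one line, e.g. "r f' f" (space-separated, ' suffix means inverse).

  after r: (1 3 7 5)(4 8)
  after f': (1 3 5 4 6 2)(7 8)

r f'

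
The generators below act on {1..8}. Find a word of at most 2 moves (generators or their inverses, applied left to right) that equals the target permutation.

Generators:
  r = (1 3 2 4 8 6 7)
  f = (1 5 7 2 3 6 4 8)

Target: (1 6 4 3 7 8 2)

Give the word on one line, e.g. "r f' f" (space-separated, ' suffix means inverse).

  after r': (1 7 6 8 4 2 3)
  after r': (1 6 4 3 7 8 2)

r' r'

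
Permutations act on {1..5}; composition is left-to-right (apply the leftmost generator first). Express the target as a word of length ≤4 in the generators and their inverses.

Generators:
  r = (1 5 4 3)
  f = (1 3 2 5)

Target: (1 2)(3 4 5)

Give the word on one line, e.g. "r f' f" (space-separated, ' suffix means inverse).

  after r: (1 5 4 3)
  after f': (1 2 3 5 4)
  after r: (1 2)(3 4 5)

r f' r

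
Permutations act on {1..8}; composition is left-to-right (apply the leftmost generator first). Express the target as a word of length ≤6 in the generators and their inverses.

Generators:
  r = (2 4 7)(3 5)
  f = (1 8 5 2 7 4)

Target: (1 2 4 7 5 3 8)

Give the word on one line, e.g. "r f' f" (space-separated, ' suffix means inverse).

  after r: (2 4 7)(3 5)
  after f': (1 4 2 7 5 3 8)
  after r: (1 7 3 8)
  after r: (1 2 4 7 5 3 8)

r f' r r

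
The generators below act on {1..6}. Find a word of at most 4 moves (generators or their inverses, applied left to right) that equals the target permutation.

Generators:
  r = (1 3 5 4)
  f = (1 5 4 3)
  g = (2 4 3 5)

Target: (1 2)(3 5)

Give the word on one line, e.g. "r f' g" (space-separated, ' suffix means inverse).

g r' g' r'

  after g: (2 4 3 5)
  after r': (1 4)(2 5)
  after g': (1 2 3 4)
  after r': (1 2)(3 5)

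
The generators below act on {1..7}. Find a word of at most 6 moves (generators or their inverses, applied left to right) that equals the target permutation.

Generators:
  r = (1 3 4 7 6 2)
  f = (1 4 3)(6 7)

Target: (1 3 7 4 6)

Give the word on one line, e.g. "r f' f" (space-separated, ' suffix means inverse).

  after r': (1 2 6 7 4 3)
  after f': (1 2 7)
  after r: (2 6)(3 4 7)
  after r: (1 3 7 4 6)

r' f' r r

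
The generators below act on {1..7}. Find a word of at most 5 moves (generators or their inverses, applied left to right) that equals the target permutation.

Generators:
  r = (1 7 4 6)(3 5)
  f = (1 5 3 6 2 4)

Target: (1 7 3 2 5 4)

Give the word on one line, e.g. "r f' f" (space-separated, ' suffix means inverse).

r f f f

  after r: (1 7 4 6)(3 5)
  after f: (1 7)(2 4)(5 6)
  after f: (1 7 5 2)(3 6)
  after f: (1 7 3 2 5 4)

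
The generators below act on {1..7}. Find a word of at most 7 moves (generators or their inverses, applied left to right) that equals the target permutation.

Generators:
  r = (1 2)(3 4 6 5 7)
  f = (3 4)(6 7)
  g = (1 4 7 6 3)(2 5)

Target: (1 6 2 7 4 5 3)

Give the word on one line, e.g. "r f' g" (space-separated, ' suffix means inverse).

r' g r' g' f'

  after r': (1 2)(3 7 5 6 4)
  after g: (1 5 3 6 7 2 4)
  after r': (1 6 5 7)(2 3 4)
  after g': (1 7 3)(2 6)(4 5)
  after f': (1 6 2 7 4 5 3)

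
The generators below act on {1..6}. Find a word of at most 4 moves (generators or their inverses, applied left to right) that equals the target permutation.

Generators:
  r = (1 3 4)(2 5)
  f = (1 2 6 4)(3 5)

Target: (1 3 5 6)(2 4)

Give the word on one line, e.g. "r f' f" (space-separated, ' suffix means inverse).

r' f r

  after r': (1 4 3)(2 5)
  after f: (2 3)(4 5 6)
  after r: (1 3 5 6)(2 4)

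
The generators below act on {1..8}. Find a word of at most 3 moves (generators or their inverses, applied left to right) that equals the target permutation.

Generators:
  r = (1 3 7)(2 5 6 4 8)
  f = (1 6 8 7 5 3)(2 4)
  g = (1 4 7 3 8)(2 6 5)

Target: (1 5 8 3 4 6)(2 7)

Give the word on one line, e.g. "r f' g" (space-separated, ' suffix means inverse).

f g

  after f: (1 6 8 7 5 3)(2 4)
  after g: (1 5 8 3 4 6)(2 7)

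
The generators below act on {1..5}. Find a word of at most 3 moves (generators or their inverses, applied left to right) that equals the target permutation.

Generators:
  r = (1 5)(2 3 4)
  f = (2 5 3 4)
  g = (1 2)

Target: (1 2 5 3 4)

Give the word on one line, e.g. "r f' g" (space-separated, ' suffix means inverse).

f g

  after f: (2 5 3 4)
  after g: (1 2 5 3 4)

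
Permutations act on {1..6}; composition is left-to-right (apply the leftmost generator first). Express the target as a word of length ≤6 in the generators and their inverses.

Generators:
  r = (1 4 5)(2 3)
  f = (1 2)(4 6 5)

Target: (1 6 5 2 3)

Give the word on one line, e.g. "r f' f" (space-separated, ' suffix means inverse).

  after f': (1 2)(4 5 6)
  after f': (4 6 5)
  after r': (1 5)(2 3)(4 6)
  after f': (1 6 5 2 3)

f' f' r' f'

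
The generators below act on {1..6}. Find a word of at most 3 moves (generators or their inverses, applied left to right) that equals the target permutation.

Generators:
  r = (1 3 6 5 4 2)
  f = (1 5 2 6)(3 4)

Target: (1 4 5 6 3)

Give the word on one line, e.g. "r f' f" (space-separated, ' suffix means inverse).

f' r r

  after f': (1 6 2 5)(3 4)
  after r: (1 5 3 2 4 6)
  after r: (1 4 5 6 3)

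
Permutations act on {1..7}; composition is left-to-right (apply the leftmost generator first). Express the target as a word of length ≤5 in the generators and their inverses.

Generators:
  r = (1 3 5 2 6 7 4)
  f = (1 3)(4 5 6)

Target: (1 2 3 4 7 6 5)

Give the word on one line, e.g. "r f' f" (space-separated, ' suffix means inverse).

  after f': (1 3)(4 6 5)
  after r': (2 5 7 6 3 4)
  after r': (1 4 5 6)(2 3 7)
  after f: (1 5 4 6 3 7 2)
  after r: (1 2 3 4 7 6 5)

f' r' r' f r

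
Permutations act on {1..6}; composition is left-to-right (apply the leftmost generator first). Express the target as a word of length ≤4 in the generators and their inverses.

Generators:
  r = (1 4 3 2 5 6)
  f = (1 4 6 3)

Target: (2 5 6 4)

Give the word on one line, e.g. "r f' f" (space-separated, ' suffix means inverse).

  after f': (1 3 6 4)
  after f': (1 6)(3 4)
  after r: (2 5 6 4)

f' f' r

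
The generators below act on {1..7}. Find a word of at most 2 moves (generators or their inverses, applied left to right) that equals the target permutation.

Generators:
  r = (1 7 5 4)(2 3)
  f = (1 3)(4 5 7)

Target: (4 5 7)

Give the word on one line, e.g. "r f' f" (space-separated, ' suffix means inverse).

  after f': (1 3)(4 7 5)
  after f': (4 5 7)

f' f'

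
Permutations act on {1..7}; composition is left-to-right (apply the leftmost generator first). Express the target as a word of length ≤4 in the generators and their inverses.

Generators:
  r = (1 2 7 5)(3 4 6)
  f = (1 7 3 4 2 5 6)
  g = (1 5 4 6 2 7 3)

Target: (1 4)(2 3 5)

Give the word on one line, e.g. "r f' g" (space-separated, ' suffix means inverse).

g' r

  after g': (1 3 7 2 6 4 5)
  after r: (1 4)(2 3 5)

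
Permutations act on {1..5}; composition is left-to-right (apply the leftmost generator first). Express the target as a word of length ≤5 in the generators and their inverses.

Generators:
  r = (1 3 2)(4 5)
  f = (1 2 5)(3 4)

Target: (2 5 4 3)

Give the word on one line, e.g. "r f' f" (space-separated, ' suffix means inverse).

f f r r f

  after f: (1 2 5)(3 4)
  after f: (1 5 2)
  after r: (1 4 5)(2 3)
  after r: (1 5 3)
  after f: (2 5 4 3)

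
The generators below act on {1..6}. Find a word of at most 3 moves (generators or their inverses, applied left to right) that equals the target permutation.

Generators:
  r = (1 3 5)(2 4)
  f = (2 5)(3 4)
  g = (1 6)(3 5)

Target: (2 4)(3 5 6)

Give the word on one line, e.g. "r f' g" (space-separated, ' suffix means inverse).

  after g': (1 6)(3 5)
  after r': (1 6 5)(2 4)
  after g': (2 4)(3 5 6)

g' r' g'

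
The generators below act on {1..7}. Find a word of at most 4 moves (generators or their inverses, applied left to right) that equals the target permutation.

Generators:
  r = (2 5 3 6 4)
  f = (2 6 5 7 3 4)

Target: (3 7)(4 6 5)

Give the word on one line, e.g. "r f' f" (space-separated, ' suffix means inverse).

  after f': (2 4 3 7 5 6)
  after r: (3 7)(4 6 5)

f' r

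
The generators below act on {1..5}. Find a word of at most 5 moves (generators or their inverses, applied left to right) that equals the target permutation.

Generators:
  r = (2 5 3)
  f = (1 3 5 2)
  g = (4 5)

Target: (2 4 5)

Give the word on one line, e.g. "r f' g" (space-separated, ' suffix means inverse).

r' g' r' g' r

  after r': (2 3 5)
  after g': (2 3 4 5)
  after r': (2 5 3 4)
  after g': (2 4)(3 5)
  after r: (2 4 5)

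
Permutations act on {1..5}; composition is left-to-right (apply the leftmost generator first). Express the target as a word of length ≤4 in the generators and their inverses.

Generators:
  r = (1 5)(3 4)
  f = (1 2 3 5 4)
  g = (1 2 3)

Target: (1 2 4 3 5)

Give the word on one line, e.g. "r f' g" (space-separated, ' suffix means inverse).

g' g' r

  after g': (1 3 2)
  after g': (1 2 3)
  after r: (1 2 4 3 5)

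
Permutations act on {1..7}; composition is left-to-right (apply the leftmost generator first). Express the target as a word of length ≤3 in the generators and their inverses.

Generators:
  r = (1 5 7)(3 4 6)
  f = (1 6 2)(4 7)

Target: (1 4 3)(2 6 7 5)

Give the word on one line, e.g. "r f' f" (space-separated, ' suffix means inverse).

  after r': (1 7 5)(3 6 4)
  after f': (1 4 3)(2 6 7 5)

r' f'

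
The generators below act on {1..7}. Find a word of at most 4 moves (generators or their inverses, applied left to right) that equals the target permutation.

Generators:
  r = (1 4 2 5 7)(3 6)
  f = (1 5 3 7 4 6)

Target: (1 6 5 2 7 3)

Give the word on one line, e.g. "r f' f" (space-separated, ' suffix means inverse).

  after f': (1 6 4 7 3 5)
  after r: (1 3 7 6 2 5 4)
  after r: (1 6 5 2 7 3)

f' r r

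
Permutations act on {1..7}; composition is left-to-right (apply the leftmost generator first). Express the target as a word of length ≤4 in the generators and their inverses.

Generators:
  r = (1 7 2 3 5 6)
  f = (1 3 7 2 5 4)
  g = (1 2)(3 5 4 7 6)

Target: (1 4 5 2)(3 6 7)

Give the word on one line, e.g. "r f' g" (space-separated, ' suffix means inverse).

f g f

  after f: (1 3 7 2 5 4)
  after g: (1 5 7)(2 4)(3 6)
  after f: (1 4 5 2)(3 6 7)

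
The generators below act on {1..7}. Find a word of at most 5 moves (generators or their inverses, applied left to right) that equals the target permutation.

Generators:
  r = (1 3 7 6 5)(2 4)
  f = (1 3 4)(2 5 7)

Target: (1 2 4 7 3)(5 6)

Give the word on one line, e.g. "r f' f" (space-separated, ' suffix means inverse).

  after r: (1 3 7 6 5)(2 4)
  after f': (2 3 5 4 7 6)
  after r: (1 3)(2 7 5)(4 6)
  after f: (1 4 6)
  after r': (1 2 4 7 3)(5 6)

r f' r f r'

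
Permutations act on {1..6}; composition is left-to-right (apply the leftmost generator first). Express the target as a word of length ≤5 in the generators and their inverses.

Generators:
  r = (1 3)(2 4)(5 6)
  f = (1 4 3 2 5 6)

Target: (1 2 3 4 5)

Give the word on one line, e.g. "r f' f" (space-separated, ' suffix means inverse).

r f r' r'

  after r: (1 3)(2 4)(5 6)
  after f: (1 2 3 4 5)
  after r': (1 4 6 5 3 2)
  after r': (1 2 3 4 5)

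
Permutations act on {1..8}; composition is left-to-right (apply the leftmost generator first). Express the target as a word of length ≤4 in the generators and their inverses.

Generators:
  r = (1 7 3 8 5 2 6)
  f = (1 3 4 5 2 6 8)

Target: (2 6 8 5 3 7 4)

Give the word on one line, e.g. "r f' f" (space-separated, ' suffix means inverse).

r' f f

  after r': (1 6 2 5 8 3 7)
  after f: (1 8 4 5)(3 7)
  after f: (2 6 8 5 3 7 4)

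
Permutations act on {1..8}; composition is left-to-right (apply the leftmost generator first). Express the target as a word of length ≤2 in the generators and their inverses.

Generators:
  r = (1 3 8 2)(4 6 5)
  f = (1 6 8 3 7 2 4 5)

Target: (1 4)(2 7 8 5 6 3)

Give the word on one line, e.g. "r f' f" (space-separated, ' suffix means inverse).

  after f': (1 5 4 2 7 3 8 6)
  after r: (1 4)(2 7 8 5 6 3)

f' r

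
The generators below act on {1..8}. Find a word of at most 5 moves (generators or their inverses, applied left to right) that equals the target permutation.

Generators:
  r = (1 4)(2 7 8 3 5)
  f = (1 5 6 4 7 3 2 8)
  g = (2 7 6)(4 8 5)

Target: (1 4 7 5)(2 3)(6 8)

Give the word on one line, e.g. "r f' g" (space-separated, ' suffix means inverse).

  after f': (1 8 2 3 7 4 6 5)
  after g: (1 5)(2 3 6 4)(7 8)
  after g: (1 4 7 5)(2 3)(6 8)

f' g g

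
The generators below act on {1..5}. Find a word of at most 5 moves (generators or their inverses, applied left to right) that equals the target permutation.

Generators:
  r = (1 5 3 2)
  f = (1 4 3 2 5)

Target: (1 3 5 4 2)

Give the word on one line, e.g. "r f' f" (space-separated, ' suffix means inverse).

  after r': (1 2 3 5)
  after f': (1 3 2 4)
  after r: (1 2 4 5 3)
  after f': (1 3 5 4 2)

r' f' r f'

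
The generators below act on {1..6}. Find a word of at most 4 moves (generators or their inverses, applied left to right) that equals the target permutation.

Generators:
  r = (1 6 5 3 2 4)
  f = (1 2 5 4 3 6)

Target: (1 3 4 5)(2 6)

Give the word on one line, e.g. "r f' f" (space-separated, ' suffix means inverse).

  after r': (1 4 2 3 5 6)
  after f: (1 3 4 5)(2 6)

r' f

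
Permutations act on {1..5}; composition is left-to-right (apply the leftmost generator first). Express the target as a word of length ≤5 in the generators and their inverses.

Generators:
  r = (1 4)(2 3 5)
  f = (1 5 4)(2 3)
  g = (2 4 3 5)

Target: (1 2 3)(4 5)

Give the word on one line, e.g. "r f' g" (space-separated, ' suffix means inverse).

  after r': (1 4)(2 5 3)
  after g: (1 3 4)
  after f: (1 2 3)(4 5)

r' g f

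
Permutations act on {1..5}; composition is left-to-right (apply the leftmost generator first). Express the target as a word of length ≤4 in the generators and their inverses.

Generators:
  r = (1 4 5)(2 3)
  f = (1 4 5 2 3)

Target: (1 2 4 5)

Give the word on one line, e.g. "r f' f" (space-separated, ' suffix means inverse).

f' r'

  after f': (1 3 2 5 4)
  after r': (1 2 4 5)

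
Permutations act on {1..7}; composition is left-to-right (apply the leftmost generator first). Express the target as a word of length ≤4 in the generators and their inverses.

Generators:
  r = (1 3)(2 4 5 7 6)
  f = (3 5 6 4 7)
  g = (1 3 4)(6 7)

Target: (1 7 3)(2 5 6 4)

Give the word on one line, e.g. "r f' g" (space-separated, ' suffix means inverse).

r' f'

  after r': (1 3)(2 6 7 5 4)
  after f': (1 7 3)(2 5 6 4)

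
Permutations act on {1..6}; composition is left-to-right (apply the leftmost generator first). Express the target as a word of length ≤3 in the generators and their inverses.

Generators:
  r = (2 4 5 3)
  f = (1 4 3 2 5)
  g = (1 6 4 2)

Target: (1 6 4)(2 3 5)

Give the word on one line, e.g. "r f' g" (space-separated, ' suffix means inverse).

  after r': (2 3 5 4)
  after g: (1 6 4)(2 3 5)

r' g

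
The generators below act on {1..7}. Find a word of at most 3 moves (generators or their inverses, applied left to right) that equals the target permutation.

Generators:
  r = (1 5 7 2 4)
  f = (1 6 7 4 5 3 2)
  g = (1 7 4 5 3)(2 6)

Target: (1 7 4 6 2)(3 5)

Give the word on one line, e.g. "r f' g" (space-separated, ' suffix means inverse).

r' g'

  after r': (1 4 2 7 5)
  after g': (1 7 4 6 2)(3 5)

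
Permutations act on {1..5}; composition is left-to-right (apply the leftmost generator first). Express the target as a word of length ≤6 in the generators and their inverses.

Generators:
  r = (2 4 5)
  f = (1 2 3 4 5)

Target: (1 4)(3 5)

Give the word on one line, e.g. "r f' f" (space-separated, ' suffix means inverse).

  after r: (2 4 5)
  after r: (2 5 4)
  after f': (1 5 3 2 4)
  after r': (1 4)(3 5)

r r f' r'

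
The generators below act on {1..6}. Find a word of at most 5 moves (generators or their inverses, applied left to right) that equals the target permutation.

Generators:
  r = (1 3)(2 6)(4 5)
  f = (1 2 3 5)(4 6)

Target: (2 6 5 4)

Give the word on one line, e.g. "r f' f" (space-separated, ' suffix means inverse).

r' f' f'

  after r': (1 3)(2 6)(4 5)
  after f': (1 2 4 3 5 6)
  after f': (2 6 5 4)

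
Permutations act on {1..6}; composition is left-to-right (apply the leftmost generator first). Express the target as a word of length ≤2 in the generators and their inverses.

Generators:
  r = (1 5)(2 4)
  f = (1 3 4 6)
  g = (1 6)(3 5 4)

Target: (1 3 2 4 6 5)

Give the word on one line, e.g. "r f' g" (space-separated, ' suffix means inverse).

  after f: (1 3 4 6)
  after r: (1 3 2 4 6 5)

f r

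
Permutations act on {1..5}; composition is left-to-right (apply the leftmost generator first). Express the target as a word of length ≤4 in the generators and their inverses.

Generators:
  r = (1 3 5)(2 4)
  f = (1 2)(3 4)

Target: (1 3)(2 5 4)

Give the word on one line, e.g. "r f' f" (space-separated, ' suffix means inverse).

f r' f'

  after f: (1 2)(3 4)
  after r': (1 4)(2 5 3)
  after f': (1 3)(2 5 4)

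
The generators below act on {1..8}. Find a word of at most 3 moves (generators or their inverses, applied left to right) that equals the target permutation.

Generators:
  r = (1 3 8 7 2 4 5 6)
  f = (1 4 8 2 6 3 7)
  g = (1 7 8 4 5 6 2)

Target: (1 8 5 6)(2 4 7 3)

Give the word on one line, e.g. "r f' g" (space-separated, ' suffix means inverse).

  after f': (1 7 3 6 2 8 4)
  after g: (1 8 5 6)(2 4 7 3)

f' g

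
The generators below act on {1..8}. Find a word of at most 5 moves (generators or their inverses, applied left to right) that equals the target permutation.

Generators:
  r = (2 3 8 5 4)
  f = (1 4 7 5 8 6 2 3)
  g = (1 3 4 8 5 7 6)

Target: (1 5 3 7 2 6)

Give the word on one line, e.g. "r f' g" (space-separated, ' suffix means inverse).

  after g: (1 3 4 8 5 7 6)
  after g: (1 4 5 6 3 8 7)
  after g: (1 8 6 4 7 3 5)
  after f': (1 5 3 7 2 6)

g g g f'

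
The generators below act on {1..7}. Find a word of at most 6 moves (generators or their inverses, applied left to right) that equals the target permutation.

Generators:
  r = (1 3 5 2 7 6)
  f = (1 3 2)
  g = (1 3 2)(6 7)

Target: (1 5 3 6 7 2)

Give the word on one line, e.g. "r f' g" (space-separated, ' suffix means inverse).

f g' g' r'

  after f: (1 3 2)
  after g': (6 7)
  after g': (1 2 3)
  after r': (1 5 3 6 7 2)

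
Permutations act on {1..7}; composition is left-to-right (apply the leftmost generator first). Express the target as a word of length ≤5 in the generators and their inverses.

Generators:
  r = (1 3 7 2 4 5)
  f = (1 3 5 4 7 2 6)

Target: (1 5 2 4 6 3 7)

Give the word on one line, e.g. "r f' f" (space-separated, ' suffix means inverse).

r' f r

  after r': (1 5 4 2 7 3)
  after f: (1 4 6)(5 7)
  after r: (1 5 2 4 6 3 7)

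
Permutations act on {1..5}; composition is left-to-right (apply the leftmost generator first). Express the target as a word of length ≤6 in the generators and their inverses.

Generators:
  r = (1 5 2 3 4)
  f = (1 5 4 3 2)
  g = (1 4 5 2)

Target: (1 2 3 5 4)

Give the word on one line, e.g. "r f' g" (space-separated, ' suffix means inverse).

r f' g' g' r

  after r: (1 5 2 3 4)
  after f': (2 4)(3 5)
  after g': (1 2)(3 4 5)
  after g': (1 5 3)
  after r: (1 2 3 5 4)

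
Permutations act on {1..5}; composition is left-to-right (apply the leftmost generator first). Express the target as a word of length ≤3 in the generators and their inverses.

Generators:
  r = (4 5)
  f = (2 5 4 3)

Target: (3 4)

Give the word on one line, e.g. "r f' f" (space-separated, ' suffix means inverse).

f' r' f

  after f': (2 3 4 5)
  after r': (2 3 5)
  after f: (3 4)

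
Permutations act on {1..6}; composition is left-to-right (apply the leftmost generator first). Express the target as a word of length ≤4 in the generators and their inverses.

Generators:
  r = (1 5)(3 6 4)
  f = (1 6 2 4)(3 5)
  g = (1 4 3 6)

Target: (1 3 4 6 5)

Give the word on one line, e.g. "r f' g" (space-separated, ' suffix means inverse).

  after g: (1 4 3 6)
  after r: (1 3 4 6 5)

g r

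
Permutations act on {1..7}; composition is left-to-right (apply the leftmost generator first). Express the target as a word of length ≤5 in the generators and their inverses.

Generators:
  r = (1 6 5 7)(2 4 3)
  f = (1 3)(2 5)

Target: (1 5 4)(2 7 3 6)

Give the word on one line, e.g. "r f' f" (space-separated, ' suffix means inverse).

  after f': (1 3)(2 5)
  after r: (1 2 7)(3 6 5 4)
  after f: (1 5 4)(2 7 3 6)

f' r f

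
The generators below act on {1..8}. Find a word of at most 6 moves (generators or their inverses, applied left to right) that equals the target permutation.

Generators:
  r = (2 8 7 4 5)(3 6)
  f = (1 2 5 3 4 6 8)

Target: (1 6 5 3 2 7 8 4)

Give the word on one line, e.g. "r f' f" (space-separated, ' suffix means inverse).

  after f: (1 2 5 3 4 6 8)
  after f: (1 5 4 8 2 3 6)
  after f: (1 3 8 5 6 2 4)
  after r': (1 6 5 3 2 7 8 4)

f f f r'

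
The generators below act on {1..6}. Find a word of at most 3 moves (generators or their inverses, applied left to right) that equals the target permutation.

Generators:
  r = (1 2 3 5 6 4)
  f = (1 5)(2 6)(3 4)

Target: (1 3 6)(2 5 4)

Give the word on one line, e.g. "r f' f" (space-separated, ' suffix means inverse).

  after f: (1 5)(2 6)(3 4)
  after r': (1 3 6)(2 5 4)

f r'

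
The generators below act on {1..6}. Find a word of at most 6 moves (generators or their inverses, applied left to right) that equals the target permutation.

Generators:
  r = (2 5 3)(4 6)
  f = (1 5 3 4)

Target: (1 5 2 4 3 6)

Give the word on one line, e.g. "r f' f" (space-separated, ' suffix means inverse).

  after f: (1 5 3 4)
  after r': (1 2 3 6 4)
  after f: (1 2 4 5 3 6)
  after r': (1 3 4 2 6)
  after r': (1 5 2 4 3 6)

f r' f r' r'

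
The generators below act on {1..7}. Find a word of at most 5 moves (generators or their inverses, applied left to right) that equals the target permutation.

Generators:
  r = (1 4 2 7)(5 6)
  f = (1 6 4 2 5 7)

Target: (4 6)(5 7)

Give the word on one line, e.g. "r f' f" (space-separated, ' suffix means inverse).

r f' f'

  after r: (1 4 2 7)(5 6)
  after f': (1 6 2 5)
  after f': (4 6)(5 7)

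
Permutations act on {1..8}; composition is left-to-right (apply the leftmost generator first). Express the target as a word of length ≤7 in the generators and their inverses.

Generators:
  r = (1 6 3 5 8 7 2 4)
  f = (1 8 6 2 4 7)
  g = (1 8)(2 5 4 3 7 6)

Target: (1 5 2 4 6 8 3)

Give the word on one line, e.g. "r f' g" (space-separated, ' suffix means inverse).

f' g r' f r'

  after f': (1 7 4 2 6 8)
  after g: (1 6)(3 7)(4 5)
  after r': (2 7 6 4 3 8 5)
  after f: (1 8 5 4 3 6 7 2)
  after r': (1 5 2 4 6 8 3)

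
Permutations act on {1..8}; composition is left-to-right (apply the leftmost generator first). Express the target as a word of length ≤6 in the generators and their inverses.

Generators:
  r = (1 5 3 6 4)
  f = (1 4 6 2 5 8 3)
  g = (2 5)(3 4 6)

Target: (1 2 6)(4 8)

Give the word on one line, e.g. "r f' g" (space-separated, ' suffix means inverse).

  after r: (1 5 3 6 4)
  after r: (1 3 4 5 6)
  after f: (2 5)(3 6 4 8)
  after r: (1 5 2 3 4 8 6)
  after g': (1 2 6)(4 8)

r r f r g'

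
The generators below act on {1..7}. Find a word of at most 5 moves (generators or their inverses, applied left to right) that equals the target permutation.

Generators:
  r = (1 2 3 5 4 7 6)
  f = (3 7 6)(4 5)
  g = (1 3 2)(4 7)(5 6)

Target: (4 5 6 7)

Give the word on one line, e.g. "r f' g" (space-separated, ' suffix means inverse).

  after r: (1 2 3 5 4 7 6)
  after g: (3 6)(5 7)
  after f: (4 5 6 7)

r g f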